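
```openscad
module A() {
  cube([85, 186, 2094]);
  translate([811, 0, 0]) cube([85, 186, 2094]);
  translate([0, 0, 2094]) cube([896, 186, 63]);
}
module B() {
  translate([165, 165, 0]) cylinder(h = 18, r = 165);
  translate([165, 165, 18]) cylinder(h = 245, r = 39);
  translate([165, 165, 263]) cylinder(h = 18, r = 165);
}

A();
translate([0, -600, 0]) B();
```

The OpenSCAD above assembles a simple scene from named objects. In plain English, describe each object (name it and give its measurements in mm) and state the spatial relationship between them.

A is a rectangular door frame: two vertical jambs of 85×186 mm section, 2094 mm tall, with a clear opening 726 mm wide between their inner faces. A header 63 mm tall and 186 mm deep lies on top of the jambs and spans the full outside width.

B is a spool: two coaxial disc flanges of radius 165 mm and thickness 18 mm, joined by a core cylinder of radius 39 mm and height 245 mm. The lower flange rests on z = 0 and the three cylinders share a vertical axis.

The spool is on the floor beside the door frame on its −y side.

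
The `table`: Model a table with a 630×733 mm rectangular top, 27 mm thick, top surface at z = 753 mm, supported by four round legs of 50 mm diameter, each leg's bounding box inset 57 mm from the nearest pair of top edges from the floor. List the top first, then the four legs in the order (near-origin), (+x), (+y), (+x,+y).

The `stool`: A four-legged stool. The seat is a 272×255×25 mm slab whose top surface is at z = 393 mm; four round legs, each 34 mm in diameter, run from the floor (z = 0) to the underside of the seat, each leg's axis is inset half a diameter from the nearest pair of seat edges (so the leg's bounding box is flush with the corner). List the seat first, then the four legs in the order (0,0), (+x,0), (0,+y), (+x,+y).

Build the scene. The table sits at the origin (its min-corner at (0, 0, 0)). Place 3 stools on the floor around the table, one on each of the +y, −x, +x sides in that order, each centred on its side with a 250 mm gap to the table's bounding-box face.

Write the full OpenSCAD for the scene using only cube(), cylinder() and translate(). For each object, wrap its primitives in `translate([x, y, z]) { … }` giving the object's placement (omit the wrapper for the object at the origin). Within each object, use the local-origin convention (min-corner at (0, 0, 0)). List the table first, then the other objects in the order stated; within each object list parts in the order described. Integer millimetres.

translate([0, 0, 726]) cube([630, 733, 27]);
translate([82, 82, 0]) cylinder(h = 726, r = 25);
translate([548, 82, 0]) cylinder(h = 726, r = 25);
translate([82, 651, 0]) cylinder(h = 726, r = 25);
translate([548, 651, 0]) cylinder(h = 726, r = 25);
translate([179, 983, 0]) {
  translate([0, 0, 368]) cube([272, 255, 25]);
  translate([17, 17, 0]) cylinder(h = 368, r = 17);
  translate([255, 17, 0]) cylinder(h = 368, r = 17);
  translate([17, 238, 0]) cylinder(h = 368, r = 17);
  translate([255, 238, 0]) cylinder(h = 368, r = 17);
}
translate([-522, 239, 0]) {
  translate([0, 0, 368]) cube([272, 255, 25]);
  translate([17, 17, 0]) cylinder(h = 368, r = 17);
  translate([255, 17, 0]) cylinder(h = 368, r = 17);
  translate([17, 238, 0]) cylinder(h = 368, r = 17);
  translate([255, 238, 0]) cylinder(h = 368, r = 17);
}
translate([880, 239, 0]) {
  translate([0, 0, 368]) cube([272, 255, 25]);
  translate([17, 17, 0]) cylinder(h = 368, r = 17);
  translate([255, 17, 0]) cylinder(h = 368, r = 17);
  translate([17, 238, 0]) cylinder(h = 368, r = 17);
  translate([255, 238, 0]) cylinder(h = 368, r = 17);
}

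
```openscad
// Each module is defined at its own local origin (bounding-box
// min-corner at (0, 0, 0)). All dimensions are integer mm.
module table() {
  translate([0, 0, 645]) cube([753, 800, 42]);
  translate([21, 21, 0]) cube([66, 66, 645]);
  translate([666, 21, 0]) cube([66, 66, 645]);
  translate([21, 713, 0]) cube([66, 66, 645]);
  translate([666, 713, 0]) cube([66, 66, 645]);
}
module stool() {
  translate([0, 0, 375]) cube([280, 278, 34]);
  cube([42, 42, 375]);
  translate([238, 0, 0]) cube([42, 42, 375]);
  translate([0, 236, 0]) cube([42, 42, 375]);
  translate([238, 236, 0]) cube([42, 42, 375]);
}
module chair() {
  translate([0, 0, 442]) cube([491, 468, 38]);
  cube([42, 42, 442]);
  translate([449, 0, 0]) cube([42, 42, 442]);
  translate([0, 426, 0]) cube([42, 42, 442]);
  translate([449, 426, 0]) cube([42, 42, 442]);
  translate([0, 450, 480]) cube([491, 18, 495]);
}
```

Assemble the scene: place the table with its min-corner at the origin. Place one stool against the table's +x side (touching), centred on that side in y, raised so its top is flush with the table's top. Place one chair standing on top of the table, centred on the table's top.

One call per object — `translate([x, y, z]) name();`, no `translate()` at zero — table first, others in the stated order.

table();
translate([753, 261, 278]) stool();
translate([131, 166, 687]) chair();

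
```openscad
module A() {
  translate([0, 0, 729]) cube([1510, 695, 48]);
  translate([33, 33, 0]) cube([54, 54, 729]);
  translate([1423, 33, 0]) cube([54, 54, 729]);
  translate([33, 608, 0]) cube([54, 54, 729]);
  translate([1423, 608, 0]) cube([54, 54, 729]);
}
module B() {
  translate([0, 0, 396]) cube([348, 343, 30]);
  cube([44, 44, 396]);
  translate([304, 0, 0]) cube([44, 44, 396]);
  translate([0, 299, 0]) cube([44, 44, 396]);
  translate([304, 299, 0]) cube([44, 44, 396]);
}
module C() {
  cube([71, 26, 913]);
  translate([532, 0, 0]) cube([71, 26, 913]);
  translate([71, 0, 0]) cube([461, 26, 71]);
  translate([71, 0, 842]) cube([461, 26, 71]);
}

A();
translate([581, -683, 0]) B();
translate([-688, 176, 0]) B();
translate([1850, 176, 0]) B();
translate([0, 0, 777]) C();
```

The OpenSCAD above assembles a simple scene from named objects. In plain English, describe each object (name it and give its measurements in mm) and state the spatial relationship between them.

A is a rectangular dining table. The top is 1510×695×48 mm with its upper surface at z = 777 mm. It stands on four 54×54 mm square legs, each inset 33 mm from the nearest pair of top edges, running from the floor to the underside of the top.

B is a four-legged stool. The seat is a 348×343×30 mm slab whose top surface is at z = 426 mm; four square legs, each 44×44 mm in cross-section, run from the floor (z = 0) to the underside of the seat, each flush with a corner of the seat.

C is a picture frame with a 461×771 mm rectangular opening (x by z) and a uniform 71 mm border on every side. Frame depth is 26 mm along y. It is built from two vertical stiles running the full outside height and two horizontal rails spanning the gap between the stiles.

Three stools sit around the table at the −y, −x, +x sides. The picture frame is on top of the table.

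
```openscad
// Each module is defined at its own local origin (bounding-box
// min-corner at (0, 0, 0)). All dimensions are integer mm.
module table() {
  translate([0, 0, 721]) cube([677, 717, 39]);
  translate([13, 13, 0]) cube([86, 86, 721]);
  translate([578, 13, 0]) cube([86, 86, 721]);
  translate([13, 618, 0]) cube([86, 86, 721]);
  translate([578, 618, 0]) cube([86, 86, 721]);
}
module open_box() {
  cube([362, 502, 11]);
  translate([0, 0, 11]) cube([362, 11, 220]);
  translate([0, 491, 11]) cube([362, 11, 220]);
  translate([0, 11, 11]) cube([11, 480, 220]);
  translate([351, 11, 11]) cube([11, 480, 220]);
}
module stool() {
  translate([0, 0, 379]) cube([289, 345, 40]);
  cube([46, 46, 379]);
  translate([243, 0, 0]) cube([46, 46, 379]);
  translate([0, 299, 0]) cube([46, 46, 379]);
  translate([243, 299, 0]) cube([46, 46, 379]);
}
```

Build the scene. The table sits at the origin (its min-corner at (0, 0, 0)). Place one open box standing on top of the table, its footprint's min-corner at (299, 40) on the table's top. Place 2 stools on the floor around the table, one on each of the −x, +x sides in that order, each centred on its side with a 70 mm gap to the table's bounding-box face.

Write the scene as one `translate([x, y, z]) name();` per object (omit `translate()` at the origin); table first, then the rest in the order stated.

table();
translate([299, 40, 760]) open_box();
translate([-359, 186, 0]) stool();
translate([747, 186, 0]) stool();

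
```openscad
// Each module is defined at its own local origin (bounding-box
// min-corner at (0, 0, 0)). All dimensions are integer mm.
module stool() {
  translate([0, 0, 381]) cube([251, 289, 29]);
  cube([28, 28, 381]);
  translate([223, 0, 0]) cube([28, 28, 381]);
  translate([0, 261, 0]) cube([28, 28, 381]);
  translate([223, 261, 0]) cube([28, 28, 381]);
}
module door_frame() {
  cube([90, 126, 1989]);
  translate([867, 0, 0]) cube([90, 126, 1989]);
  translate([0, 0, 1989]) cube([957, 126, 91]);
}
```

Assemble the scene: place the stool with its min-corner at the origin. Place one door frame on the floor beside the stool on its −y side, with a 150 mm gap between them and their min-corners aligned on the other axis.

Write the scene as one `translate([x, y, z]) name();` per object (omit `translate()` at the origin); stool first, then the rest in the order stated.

stool();
translate([0, -276, 0]) door_frame();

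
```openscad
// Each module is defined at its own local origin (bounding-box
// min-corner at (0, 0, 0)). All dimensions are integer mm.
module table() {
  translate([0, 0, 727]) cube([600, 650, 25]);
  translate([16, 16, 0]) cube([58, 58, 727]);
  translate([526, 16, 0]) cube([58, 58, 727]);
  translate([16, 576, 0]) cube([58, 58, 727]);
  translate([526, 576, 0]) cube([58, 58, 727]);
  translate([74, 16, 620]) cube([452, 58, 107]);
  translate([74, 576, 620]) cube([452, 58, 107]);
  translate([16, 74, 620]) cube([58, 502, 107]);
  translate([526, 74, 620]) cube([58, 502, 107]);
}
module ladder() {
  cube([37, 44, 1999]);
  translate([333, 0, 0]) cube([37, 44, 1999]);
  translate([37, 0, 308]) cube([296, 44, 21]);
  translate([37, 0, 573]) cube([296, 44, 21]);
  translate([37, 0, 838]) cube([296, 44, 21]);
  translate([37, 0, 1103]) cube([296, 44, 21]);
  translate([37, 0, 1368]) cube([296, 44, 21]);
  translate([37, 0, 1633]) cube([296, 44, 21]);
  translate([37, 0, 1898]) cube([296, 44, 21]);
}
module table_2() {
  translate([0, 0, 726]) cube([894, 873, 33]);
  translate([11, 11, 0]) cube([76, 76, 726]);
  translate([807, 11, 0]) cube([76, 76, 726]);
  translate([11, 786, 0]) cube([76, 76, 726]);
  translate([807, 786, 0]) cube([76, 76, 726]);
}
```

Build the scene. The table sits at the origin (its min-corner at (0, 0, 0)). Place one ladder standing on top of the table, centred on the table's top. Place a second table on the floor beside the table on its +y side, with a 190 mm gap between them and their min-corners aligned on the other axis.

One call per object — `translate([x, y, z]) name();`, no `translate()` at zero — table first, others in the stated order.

table();
translate([115, 303, 752]) ladder();
translate([0, 840, 0]) table_2();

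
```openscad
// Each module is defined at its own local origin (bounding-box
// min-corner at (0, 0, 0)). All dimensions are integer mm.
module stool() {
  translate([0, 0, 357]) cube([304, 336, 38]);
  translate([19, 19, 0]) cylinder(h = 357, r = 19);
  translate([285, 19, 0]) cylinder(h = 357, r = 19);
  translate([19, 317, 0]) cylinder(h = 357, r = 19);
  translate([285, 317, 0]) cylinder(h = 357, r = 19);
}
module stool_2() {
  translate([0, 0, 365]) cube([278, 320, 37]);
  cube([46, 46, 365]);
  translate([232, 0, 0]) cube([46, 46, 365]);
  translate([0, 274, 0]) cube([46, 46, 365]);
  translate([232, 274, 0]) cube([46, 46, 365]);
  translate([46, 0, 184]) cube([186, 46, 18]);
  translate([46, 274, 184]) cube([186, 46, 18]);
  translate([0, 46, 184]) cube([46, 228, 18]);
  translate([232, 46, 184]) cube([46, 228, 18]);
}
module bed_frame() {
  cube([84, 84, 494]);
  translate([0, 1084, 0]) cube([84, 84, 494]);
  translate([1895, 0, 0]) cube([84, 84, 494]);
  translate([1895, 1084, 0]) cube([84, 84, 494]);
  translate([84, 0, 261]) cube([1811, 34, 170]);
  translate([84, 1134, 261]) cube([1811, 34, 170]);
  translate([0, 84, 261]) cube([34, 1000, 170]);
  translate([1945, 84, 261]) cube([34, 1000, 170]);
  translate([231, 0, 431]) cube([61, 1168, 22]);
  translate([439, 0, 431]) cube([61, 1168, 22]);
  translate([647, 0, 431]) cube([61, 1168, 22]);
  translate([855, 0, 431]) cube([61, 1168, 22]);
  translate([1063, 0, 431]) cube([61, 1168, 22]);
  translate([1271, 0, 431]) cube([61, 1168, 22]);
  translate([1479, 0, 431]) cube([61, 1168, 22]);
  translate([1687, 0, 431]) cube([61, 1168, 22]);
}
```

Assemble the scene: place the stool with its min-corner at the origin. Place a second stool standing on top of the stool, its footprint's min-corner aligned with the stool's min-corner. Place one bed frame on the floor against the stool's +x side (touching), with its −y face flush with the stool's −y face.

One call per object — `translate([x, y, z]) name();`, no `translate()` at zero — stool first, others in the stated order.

stool();
translate([0, 0, 395]) stool_2();
translate([304, 0, 0]) bed_frame();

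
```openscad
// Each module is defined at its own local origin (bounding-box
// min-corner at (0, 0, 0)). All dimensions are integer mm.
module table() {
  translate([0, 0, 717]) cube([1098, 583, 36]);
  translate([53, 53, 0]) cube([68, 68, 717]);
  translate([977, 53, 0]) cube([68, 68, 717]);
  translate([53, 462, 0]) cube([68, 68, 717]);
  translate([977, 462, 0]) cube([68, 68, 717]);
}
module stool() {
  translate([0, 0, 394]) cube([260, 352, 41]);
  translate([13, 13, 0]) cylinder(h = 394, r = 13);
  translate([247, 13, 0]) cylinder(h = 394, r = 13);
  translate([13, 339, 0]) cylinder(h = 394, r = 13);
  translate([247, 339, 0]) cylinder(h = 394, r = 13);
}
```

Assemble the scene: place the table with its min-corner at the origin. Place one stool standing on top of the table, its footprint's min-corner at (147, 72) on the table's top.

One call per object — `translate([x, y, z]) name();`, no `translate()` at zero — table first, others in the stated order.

table();
translate([147, 72, 753]) stool();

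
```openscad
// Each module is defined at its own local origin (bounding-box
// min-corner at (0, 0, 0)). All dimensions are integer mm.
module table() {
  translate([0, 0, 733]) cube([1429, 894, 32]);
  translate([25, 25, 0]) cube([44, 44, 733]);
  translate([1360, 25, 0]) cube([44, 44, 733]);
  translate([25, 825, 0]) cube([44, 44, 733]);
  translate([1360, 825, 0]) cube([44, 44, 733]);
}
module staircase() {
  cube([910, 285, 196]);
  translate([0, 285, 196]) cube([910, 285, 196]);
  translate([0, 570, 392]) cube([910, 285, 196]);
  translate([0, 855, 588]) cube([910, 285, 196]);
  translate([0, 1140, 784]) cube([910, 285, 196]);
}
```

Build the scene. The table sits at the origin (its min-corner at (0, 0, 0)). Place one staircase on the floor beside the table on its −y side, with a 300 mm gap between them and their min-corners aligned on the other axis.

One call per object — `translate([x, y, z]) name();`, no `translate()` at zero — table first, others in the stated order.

table();
translate([0, -1725, 0]) staircase();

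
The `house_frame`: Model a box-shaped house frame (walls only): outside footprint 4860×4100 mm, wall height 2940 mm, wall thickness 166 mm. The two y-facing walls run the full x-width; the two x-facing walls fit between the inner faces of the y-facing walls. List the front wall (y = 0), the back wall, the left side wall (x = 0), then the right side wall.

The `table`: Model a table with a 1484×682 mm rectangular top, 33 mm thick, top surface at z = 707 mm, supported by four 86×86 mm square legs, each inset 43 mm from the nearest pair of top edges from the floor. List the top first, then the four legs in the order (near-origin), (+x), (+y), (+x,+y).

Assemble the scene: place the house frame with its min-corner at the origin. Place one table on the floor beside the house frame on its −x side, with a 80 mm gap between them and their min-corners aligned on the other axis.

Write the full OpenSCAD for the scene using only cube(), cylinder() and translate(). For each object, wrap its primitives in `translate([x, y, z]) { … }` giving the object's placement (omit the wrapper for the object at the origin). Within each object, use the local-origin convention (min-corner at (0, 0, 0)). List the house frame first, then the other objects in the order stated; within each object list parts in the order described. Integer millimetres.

cube([4860, 166, 2940]);
translate([0, 3934, 0]) cube([4860, 166, 2940]);
translate([0, 166, 0]) cube([166, 3768, 2940]);
translate([4694, 166, 0]) cube([166, 3768, 2940]);
translate([-1564, 0, 0]) {
  translate([0, 0, 674]) cube([1484, 682, 33]);
  translate([43, 43, 0]) cube([86, 86, 674]);
  translate([1355, 43, 0]) cube([86, 86, 674]);
  translate([43, 553, 0]) cube([86, 86, 674]);
  translate([1355, 553, 0]) cube([86, 86, 674]);
}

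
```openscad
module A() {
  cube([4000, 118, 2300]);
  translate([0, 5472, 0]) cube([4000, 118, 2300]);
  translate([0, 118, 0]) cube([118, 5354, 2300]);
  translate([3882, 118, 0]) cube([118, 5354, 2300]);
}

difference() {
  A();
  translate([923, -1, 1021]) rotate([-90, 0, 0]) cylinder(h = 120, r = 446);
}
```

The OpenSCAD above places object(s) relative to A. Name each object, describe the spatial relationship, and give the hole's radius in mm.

A is a house frame. The house frame has a circular hole through its front wall. The hole's radius is 446 mm.

The subtracted cylinder has r = 446 mm.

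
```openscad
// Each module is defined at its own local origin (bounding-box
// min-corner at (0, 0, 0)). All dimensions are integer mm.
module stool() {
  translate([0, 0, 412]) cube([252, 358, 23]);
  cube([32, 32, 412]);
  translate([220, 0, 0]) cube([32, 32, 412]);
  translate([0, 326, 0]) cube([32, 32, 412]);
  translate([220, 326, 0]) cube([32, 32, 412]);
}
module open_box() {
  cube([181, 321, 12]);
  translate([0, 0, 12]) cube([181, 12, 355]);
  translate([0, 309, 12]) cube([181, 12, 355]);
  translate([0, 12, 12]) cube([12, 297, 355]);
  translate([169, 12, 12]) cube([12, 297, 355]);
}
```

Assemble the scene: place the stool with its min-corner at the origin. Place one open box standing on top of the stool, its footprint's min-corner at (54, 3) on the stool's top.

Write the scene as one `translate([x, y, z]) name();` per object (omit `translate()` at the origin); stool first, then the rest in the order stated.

stool();
translate([54, 3, 435]) open_box();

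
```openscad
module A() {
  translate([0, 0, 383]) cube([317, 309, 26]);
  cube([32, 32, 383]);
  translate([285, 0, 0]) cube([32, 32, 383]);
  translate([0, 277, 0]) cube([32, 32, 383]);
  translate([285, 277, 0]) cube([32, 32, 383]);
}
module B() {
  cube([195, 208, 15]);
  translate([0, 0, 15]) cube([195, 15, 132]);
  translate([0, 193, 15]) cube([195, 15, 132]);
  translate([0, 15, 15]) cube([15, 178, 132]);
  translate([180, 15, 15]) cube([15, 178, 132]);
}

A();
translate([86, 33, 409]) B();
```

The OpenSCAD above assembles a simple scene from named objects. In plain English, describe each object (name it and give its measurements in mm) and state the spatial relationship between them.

A is a four-legged stool. The seat is 317×309 mm, 26 mm thick, top at z = 409 mm. It stands on four square legs, each 32×32 mm in cross-section, from z = 0 to the seat underside, each flush with a corner of the seat.

B is an open storage box with external size 195×208×147 mm and wall thickness 15 mm (the base is also 15 mm thick). The base covers the whole footprint; the four walls stand on the base, with the y-facing walls full-width and the x-facing walls fitting between their inner faces.

The open box is on top of the stool.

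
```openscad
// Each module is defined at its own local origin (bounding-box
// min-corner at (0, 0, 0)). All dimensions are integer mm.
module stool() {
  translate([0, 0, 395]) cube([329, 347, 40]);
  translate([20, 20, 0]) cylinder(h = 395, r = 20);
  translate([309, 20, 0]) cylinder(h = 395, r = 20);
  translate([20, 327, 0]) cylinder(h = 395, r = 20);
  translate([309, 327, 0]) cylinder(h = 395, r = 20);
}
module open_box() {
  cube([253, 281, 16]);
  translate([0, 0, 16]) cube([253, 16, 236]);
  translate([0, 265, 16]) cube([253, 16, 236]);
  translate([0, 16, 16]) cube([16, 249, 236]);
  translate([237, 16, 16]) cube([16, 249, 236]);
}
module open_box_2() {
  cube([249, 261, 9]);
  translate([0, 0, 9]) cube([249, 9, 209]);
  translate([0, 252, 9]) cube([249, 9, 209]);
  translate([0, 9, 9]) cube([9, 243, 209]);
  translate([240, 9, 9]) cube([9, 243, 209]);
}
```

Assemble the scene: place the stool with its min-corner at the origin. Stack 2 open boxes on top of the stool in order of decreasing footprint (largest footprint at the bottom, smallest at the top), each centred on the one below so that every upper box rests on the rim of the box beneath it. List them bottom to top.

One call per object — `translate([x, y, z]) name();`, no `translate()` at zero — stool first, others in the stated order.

stool();
translate([38, 33, 435]) open_box();
translate([40, 43, 687]) open_box_2();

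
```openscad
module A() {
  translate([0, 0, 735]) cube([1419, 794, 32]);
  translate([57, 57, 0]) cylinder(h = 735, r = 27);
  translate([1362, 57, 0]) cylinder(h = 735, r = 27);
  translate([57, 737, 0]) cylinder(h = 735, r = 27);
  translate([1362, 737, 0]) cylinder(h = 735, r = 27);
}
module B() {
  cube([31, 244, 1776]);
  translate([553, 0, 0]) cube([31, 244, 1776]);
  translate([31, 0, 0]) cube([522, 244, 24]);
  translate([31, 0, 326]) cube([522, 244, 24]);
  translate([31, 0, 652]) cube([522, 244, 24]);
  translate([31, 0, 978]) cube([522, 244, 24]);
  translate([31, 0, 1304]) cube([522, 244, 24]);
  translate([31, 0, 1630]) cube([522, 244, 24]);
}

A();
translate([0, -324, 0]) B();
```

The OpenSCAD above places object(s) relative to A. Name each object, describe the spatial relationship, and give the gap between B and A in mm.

A is a table. B is a bookshelf. The bookshelf is on the floor beside the table on its −y side. The gap between the bookshelf and the table is 80 mm.

The bookshelf's nearest face is 80 mm from the table's −y face.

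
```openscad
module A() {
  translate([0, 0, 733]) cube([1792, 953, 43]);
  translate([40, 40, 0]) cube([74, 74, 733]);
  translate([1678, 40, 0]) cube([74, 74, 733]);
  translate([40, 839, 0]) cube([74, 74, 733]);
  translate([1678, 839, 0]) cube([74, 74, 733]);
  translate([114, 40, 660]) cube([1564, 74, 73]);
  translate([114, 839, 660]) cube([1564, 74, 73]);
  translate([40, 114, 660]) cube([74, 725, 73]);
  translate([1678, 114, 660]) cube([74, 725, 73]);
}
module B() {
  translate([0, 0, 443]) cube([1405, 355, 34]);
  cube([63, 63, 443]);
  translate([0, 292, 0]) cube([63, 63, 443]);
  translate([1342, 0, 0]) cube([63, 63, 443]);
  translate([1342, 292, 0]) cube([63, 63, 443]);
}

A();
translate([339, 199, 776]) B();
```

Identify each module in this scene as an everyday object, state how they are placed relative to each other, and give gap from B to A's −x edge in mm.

The bench's min-x is at 339; the table's min-x is 0; gap = 339 mm.

A is a table. B is a bench. The bench is on top of the table. The gap from the bench to the table's −x edge is 339 mm.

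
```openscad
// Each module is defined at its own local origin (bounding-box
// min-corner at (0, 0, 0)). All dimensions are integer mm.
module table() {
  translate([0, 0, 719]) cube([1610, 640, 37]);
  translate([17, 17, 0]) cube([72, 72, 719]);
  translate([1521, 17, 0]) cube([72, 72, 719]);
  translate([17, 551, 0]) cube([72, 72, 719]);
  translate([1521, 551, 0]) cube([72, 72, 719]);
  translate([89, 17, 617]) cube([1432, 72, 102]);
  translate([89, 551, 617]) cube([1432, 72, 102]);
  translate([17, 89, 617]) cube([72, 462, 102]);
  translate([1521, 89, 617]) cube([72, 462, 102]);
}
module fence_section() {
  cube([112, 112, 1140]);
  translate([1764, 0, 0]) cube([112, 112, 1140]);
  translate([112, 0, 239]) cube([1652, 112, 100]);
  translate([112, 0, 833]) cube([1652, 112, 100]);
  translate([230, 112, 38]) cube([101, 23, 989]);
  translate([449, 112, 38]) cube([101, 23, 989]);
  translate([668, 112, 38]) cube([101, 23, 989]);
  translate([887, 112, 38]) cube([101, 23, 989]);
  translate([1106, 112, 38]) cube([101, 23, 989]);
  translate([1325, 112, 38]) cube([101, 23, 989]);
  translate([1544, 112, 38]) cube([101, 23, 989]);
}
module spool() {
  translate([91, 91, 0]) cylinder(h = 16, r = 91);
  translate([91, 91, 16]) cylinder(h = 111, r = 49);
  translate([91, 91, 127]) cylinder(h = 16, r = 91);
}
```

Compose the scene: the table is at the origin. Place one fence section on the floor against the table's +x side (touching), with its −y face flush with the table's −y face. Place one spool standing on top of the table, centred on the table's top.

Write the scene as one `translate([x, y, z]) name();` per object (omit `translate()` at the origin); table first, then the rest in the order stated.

table();
translate([1610, 0, 0]) fence_section();
translate([714, 229, 756]) spool();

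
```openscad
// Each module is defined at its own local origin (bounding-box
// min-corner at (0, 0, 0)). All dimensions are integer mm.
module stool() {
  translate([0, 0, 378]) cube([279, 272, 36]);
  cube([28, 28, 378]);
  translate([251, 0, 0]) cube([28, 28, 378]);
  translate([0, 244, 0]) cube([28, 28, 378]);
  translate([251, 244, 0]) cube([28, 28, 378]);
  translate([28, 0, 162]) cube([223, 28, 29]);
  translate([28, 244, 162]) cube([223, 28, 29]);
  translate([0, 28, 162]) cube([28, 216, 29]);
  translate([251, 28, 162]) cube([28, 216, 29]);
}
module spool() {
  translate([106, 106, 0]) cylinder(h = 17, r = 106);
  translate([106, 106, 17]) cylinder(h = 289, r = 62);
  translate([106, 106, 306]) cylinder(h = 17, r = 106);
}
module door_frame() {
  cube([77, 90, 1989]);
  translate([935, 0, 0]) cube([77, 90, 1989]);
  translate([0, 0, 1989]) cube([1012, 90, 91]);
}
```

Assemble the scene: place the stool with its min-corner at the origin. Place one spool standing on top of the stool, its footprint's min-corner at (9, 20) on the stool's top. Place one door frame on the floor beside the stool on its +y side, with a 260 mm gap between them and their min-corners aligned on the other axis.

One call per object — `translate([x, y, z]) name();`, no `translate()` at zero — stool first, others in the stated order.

stool();
translate([9, 20, 414]) spool();
translate([0, 532, 0]) door_frame();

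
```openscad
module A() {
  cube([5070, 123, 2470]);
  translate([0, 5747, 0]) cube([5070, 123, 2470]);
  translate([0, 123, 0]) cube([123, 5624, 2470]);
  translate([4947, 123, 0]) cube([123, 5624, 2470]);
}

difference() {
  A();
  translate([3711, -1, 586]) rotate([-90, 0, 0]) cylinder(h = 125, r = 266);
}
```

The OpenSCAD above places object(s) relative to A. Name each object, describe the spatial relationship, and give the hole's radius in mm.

The subtracted cylinder has r = 266 mm.

A is a house frame. The house frame has a circular hole through its front wall. The hole's radius is 266 mm.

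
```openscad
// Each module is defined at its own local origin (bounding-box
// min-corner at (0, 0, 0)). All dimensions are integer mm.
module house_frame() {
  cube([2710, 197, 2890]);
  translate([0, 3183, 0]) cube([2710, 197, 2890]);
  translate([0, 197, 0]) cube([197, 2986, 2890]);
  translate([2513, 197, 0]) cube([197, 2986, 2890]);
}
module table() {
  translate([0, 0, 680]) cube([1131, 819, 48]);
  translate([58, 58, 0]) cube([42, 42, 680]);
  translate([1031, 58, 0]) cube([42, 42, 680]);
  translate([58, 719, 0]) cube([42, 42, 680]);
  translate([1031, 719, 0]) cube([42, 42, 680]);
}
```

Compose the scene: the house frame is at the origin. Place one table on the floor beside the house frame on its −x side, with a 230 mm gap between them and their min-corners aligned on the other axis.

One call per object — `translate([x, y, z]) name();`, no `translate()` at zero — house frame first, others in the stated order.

house_frame();
translate([-1361, 0, 0]) table();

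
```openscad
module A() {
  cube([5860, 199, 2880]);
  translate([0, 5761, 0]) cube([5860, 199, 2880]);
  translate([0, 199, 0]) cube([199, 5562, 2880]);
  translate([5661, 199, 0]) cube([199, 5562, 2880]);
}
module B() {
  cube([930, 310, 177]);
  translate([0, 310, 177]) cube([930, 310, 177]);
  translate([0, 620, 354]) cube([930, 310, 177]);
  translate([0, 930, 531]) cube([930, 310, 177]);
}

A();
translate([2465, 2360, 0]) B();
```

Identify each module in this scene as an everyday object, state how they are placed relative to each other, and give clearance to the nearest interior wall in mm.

A is a house frame. B is a staircase. The staircase sits inside the house frame, centred. The clearance to the nearest interior wall is 2161 mm.

Clearances: x = 2266, y = 2161; minimum 2161 mm.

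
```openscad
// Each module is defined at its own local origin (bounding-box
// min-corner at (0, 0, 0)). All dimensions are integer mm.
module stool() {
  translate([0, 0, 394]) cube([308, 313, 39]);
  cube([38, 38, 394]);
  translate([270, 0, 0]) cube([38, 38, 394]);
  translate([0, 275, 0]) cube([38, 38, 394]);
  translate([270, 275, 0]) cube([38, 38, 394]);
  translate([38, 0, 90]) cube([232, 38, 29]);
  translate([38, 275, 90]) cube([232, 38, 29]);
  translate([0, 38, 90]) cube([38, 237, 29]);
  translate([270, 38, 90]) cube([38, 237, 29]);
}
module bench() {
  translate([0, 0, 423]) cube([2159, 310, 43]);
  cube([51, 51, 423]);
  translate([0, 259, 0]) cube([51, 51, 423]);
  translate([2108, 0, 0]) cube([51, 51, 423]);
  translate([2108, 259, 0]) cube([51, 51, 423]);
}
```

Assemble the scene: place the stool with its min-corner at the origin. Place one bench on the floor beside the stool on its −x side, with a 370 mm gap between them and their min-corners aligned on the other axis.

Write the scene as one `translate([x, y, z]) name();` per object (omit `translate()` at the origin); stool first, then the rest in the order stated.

stool();
translate([-2529, 0, 0]) bench();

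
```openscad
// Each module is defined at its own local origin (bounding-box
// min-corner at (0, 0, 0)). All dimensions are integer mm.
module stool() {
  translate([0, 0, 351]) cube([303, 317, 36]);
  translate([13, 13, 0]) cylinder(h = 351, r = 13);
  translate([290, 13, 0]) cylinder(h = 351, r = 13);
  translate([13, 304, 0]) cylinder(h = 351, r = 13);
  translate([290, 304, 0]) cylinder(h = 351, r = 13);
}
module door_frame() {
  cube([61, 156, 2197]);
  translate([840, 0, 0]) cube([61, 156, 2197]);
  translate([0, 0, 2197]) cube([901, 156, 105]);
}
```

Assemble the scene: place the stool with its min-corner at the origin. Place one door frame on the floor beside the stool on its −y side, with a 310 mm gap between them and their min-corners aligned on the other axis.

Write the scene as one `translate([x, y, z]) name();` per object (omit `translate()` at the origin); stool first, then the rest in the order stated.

stool();
translate([0, -466, 0]) door_frame();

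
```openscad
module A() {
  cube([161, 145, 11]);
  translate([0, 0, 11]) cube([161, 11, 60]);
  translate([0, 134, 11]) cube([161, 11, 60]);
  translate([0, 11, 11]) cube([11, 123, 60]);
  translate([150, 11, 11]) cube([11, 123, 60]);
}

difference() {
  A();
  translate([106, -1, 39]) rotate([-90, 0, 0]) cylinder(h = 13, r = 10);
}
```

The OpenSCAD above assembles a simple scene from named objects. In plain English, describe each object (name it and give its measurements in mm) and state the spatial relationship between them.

A is an open storage box with external size 161×145×71 mm and wall thickness 11 mm (the base is also 11 mm thick). The base covers the whole footprint; the four walls stand on the base, with the y-facing walls full-width and the x-facing walls fitting between their inner faces.

The open box has a circular hole of radius 10 mm through its front wall, centred at (x = 106, z = 39).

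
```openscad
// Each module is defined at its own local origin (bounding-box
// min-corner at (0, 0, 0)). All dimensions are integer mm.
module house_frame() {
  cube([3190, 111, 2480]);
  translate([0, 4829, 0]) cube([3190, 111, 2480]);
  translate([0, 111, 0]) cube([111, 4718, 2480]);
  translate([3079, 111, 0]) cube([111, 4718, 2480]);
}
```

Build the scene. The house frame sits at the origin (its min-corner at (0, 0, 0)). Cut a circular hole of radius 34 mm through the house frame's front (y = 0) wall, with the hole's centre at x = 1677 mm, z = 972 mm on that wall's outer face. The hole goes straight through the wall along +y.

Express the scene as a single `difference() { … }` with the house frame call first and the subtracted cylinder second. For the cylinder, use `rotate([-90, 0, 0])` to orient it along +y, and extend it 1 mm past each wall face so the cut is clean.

difference() {
  house_frame();
  translate([1677, -1, 972]) rotate([-90, 0, 0]) cylinder(h = 113, r = 34);
}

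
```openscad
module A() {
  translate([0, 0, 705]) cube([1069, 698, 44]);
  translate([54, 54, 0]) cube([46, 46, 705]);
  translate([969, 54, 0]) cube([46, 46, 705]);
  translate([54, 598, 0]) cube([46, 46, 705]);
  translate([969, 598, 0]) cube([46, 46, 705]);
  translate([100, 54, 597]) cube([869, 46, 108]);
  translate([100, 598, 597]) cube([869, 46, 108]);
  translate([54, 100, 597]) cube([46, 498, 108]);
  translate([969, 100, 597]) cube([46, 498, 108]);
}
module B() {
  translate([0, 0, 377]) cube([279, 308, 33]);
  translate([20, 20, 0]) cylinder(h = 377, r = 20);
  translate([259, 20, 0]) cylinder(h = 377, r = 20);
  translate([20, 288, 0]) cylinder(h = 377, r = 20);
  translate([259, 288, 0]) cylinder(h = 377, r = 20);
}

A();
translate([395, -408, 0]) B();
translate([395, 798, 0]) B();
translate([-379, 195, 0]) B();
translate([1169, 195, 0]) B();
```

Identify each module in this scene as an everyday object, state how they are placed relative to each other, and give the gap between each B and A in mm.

Each stool's nearest face is 100 mm from the table's bounding box.

A is a table. B is a stool. Four stools sit around the table at the −y, +y, −x, +x sides. The gap between each stool and the table is 100 mm.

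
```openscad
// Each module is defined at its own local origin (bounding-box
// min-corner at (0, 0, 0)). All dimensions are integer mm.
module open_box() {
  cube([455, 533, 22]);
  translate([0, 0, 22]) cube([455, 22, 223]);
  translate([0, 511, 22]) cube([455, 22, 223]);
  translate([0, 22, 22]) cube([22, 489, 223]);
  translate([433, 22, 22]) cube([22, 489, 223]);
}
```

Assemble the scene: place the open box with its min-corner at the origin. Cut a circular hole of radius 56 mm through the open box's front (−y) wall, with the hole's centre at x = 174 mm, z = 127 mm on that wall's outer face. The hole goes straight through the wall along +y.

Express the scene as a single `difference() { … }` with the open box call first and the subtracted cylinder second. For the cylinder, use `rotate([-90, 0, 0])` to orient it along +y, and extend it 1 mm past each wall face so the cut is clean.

difference() {
  open_box();
  translate([174, -1, 127]) rotate([-90, 0, 0]) cylinder(h = 24, r = 56);
}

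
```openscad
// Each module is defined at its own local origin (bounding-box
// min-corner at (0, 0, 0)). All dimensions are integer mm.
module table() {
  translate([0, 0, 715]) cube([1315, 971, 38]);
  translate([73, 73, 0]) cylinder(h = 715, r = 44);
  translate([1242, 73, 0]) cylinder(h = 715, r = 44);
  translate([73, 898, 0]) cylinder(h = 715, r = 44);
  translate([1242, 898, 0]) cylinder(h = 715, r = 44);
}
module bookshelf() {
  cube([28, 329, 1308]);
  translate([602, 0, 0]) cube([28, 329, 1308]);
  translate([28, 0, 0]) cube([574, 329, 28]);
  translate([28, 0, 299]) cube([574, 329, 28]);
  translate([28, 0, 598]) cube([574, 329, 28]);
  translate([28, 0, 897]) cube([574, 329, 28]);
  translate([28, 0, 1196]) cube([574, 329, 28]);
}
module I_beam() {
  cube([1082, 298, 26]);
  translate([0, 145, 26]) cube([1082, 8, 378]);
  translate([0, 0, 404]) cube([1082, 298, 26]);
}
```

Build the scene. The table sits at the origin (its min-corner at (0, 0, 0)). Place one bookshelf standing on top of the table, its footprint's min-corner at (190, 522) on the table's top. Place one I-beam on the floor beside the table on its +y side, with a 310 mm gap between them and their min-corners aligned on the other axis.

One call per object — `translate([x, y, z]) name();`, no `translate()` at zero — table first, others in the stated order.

table();
translate([190, 522, 753]) bookshelf();
translate([0, 1281, 0]) I_beam();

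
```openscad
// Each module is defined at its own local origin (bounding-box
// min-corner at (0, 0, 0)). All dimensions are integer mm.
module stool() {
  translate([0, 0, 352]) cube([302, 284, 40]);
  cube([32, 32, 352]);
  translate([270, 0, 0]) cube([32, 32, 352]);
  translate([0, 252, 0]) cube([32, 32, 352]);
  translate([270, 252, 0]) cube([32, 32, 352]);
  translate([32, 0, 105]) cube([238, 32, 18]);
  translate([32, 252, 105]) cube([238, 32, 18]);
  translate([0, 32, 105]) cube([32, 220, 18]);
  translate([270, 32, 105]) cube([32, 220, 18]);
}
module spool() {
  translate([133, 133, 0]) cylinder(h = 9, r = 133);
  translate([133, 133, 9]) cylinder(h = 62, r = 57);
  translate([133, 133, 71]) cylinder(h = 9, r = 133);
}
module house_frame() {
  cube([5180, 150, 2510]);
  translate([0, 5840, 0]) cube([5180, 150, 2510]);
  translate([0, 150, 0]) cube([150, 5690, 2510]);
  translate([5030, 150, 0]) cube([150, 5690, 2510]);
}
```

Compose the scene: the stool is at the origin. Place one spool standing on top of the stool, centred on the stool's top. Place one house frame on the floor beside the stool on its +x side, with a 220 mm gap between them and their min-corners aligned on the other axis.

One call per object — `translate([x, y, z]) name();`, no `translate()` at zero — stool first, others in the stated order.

stool();
translate([18, 9, 392]) spool();
translate([522, 0, 0]) house_frame();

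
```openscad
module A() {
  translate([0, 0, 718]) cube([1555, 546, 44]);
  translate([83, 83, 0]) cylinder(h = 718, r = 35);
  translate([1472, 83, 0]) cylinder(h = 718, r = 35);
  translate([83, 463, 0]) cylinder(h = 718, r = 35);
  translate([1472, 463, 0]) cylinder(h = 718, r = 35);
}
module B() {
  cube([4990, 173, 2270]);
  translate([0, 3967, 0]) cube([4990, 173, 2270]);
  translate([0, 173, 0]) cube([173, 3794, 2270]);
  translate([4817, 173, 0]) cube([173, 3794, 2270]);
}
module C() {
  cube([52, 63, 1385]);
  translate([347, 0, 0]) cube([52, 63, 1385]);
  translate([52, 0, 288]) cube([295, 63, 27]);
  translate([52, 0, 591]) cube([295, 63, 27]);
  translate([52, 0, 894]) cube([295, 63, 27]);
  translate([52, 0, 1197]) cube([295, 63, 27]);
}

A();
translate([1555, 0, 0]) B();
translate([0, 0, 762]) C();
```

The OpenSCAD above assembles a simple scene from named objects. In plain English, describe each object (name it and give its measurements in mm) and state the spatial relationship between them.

A is a table: top 1555 mm (x) × 546 mm (y), 44 mm thick, upper face at z = 762 mm, on four round legs of 70 mm diameter, each leg's bounding box inset 48 mm from the nearest pair of top edges, running from z = 0 to the bottom of the top.

B is a box-shaped house frame (walls only): outside footprint 4990×4140 mm, wall height 2270 mm, wall thickness 173 mm. The two y-facing walls run the full x-width; the two x-facing walls fit between the inner faces of the y-facing walls.

C is a straight ladder. Two 52×63 mm vertical rails, 1385 mm tall, stand 399 mm apart (outside-to-outside) with their front faces coplanar on the −y side. 4 rungs, each 63 mm deep and 27 mm tall, span between the inner faces of the rails, front faces flush with the rails. The lowest rung's underside is at z = 288 mm and rungs are spaced 303 mm apart (underside to underside).

The house frame is against the table's +x side, with their −y faces flush. The ladder is on top of the table.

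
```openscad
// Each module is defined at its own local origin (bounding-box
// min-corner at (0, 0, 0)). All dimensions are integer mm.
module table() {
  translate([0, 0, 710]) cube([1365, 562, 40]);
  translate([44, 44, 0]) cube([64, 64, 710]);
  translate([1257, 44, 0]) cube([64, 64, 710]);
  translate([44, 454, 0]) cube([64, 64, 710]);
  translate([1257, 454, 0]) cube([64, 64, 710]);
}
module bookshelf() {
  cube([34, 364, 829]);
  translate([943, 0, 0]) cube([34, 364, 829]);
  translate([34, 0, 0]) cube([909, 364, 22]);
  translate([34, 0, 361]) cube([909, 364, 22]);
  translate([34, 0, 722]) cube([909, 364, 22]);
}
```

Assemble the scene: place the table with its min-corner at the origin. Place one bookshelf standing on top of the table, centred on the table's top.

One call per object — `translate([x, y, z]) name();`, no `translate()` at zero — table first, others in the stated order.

table();
translate([194, 99, 750]) bookshelf();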